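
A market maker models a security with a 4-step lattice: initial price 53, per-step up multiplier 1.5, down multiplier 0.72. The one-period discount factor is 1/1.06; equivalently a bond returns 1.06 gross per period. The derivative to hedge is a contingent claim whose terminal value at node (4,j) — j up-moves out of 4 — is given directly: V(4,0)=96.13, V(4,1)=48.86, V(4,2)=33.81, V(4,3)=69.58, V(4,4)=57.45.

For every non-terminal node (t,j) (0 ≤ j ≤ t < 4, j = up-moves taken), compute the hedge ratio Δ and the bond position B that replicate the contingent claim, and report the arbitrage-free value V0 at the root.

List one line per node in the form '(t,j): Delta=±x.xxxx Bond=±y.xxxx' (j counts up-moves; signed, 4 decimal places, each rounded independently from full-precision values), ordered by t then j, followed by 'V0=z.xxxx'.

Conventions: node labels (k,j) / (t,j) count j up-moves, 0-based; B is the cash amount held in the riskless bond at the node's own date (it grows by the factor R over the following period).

(0,0): Delta=-0.0863 Bond=46.0568
(1,0): Delta=-0.4678 Bond=63.3789
(1,1): Delta=0.1507 Bond=29.9794
(2,0): Delta=-1.4626 Bond=94.5129
(2,1): Delta=0.1501 Bond=31.8118
(2,2): Delta=0.1510 Bond=31.7346
(3,0): Delta=-3.0635 Bond=131.8527
(3,1): Delta=-0.4682 Bond=59.2003
(3,2): Delta=0.5341 Bond=0.7467
(3,3): Delta=-0.0869 Bond=76.2046
V0=41.4812

Since d<R<u, set p* = (R−d)/(u−d) = 0.4359; price each node as the discounted p*-expectation of its children.
At maturity the claim pays: V(4,0)=96.1300, V(4,1)=48.8600, V(4,2)=33.8100, V(4,3)=69.5800, V(4,4)=57.4500
Node (3,0) S=19.7821: V=(p*·48.8600+(1−p*)·96.1300)/1.06=71.2501; Δ=(48.8600−96.1300)/(29.6732−14.2431)=-3.0635; B=V−Δ·S=131.8527
Node (3,1) S=41.2128: V=(p*·33.8100+(1−p*)·48.8600)/1.06=39.9054; Δ=(33.8100−48.8600)/(61.8192−29.6732)=-0.4682; B=V−Δ·S=59.2003
Node (3,2) S=85.8600: V=(p*·69.5800+(1−p*)·33.8100)/1.06=46.6057; Δ=(69.5800−33.8100)/(128.7900−61.8192)=0.5341; B=V−Δ·S=0.7467
Node (3,3) S=178.8750: V=(p*·57.4500+(1−p*)·69.5800)/1.06=60.6534; Δ=(57.4500−69.5800)/(268.3125−128.7900)=-0.0869; B=V−Δ·S=76.2046
Node (2,0) S=27.4752: V=(p*·39.9054+(1−p*)·71.2501)/1.06=54.3274; Δ=(39.9054−71.2501)/(41.2128−19.7821)=-1.4626; B=V−Δ·S=94.5129
Node (2,1) S=57.2400: V=(p*·46.6057+(1−p*)·39.9054)/1.06=40.4019; Δ=(46.6057−39.9054)/(85.8600−41.2128)=0.1501; B=V−Δ·S=31.8118
Node (2,2) S=119.2500: V=(p*·60.6534+(1−p*)·46.6057)/1.06=49.7444; Δ=(60.6534−46.6057)/(178.8750−85.8600)=0.1510; B=V−Δ·S=31.7346
Node (1,0) S=38.1600: V=(p*·40.4019+(1−p*)·54.3274)/1.06=45.5258; Δ=(40.4019−54.3274)/(57.2400−27.4752)=-0.4678; B=V−Δ·S=63.3789
Node (1,1) S=79.5000: V=(p*·49.7444+(1−p*)·40.4019)/1.06=41.9569; Δ=(49.7444−40.4019)/(119.2500−57.2400)=0.1507; B=V−Δ·S=29.9794
Node (0,0) S=53.0000: V=(p*·41.9569+(1−p*)·45.5258)/1.06=41.4812; Δ=(41.9569−45.5258)/(79.5000−38.1600)=-0.0863; B=V−Δ·S=46.0568
As a check, the time-0 holding Δ(0,0)·S0 + B(0,0) comes to 41.4812 — exactly V0.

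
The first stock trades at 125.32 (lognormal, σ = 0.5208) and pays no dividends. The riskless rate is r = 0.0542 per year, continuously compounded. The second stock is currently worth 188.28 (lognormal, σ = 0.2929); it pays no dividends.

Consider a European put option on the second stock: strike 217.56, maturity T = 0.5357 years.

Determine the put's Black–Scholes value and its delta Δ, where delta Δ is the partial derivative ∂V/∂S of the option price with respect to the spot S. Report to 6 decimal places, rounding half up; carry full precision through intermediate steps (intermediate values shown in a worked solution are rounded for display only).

σ√T = 0.2929·√0.5357 = 0.214378
d₁ = (ln(S/K) + (r+σ²/2)T) / (σ√T) = (ln(188.28/217.56) + (0.0542+0.2929²/2)·0.5357) / 0.214378 = (-0.144544 + 0.052014) / 0.214378 = -0.431623
d₂ = d₁ − σ√T = -0.431623 − 0.214378 = -0.646001
e^{−rT} = 0.971383
N(−d₁) = 0.666992,  N(−d₂) = 0.740861
Put price V = K·e^{−rT}·N(−d₂) − S·N(−d₁) = 156.569057 − 125.581334 = 30.987723
Δ = −N(−d₁) = -0.666992

price = 30.987723
Δ = -0.666992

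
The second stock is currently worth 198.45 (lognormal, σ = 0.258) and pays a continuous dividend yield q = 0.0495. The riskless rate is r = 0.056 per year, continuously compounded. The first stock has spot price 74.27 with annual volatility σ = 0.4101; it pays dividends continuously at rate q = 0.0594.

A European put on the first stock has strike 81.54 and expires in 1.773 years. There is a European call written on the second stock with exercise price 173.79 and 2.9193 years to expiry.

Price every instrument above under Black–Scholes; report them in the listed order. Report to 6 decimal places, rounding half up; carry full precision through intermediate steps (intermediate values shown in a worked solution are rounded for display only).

[the first stock put K=81.54]
σ√T = 0.4101·√1.773 = 0.546065
d₁ = (ln(S/K) + (r−q+σ²/2)T) / (σ√T) = (ln(74.27/81.54) + (0.056−0.0594+0.4101²/2)·1.773) / 0.546065 = (-0.093387 + 0.143065) / 0.546065 = 0.090976
d₂ = d₁ − σ√T = 0.090976 − 0.546065 = -0.455089
e^{−rT} = 0.905482
e^{−qT} = 0.900040
N(−d₁) = 0.463756,  N(−d₂) = 0.675477
price = K·e^{−rT}·N(−d₂) − S·e^{−qT}·N(−d₁) = 49.872522 − 31.000216 = 18.872306
[the second stock call K=173.79]
σ√T = 0.258·√2.9193 = 0.440818
d₁ = (ln(S/K) + (r−q+σ²/2)T) / (σ√T) = (ln(198.45/173.79) + (0.056−0.0495+0.258²/2)·2.9193) / 0.440818 = (0.132690 + 0.116136) / 0.440818 = 0.564463
d₂ = d₁ − σ√T = 0.564463 − 0.440818 = 0.123645
e^{−rT} = 0.849183
e^{−qT} = 0.865450
N(d₁) = 0.713780,  N(d₂) = 0.549202
price = S·e^{−qT}·N(d₁) − K·e^{−rT}·N(d₂) = 122.590774 − 81.050906 = 41.539868

price(the first stock put K=81.54) = 18.872306
price(the second stock call K=173.79) = 41.539868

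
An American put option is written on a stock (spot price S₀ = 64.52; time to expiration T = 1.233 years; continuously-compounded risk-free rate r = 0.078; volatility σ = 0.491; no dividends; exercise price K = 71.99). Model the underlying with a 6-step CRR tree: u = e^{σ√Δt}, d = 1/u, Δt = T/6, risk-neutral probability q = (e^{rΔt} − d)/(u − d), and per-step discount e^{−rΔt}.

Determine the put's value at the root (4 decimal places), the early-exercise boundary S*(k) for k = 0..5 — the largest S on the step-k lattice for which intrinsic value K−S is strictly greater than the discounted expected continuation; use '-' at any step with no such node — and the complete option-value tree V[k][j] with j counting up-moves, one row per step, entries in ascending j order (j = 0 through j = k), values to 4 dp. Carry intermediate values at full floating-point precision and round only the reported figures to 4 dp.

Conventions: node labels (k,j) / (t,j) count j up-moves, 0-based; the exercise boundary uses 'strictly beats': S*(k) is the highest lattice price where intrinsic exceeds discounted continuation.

price = 15.8692
boundary = - - 41.3393 33.0901 41.3393 51.6451
tree:
15.8692
22.4523 9.2877
30.6507 14.3463 4.1327
38.8999 21.4397 7.1619 0.9977
45.5030 30.6507 12.2053 1.9518 0.0000
50.7885 38.8999 20.3449 3.8183 0.0000 0.0000
55.0192 45.5030 30.6507 7.4700 0.0000 0.0000 0.0000

Δt=0.20550  u=1.24930  d=0.80045  q=0.48058  discount=0.98410
step 6 (expiry): payoffs max(K−S,0) = 55.0192 45.5030 30.6507 7.4700 0.0000 0.0000 0.0000
step 5: (k=5,j=0): S=21.2015, K−S=50.7885, hold=49.6438 ⇒ V=50.7885 exercise | (k=5,j=1): S=33.0901, K−S=38.8999, hold=37.7552 ⇒ V=38.8999 exercise | (k=5,j=2): S=51.6451, K−S=20.3449, hold=19.2002 ⇒ V=20.3449 exercise | (k=5,j=3): S=80.6046, K−S=0.0000, hold=3.8183 ⇒ V=3.8183 continue | (k=5,j=4): S=125.8030, K−S=0.0000, hold=0.0000 ⇒ V=0.0000 continue | (k=5,j=5): S=196.3460, K−S=0.0000, hold=0.0000 ⇒ V=0.0000 continue  boundary S*=51.6451
step 4: (k=4,j=0): S=26.4870, K−S=45.5030, hold=44.3583 ⇒ V=45.5030 exercise | (k=4,j=1): S=41.3393, K−S=30.6507, hold=29.5060 ⇒ V=30.6507 exercise | (k=4,j=2): S=64.5200, K−S=7.4700, hold=12.2053 ⇒ V=12.2053 continue | (k=4,j=3): S=100.6991, K−S=0.0000, hold=1.9518 ⇒ V=1.9518 continue | (k=4,j=4): S=157.1653, K−S=0.0000, hold=0.0000 ⇒ V=0.0000 continue  boundary S*=41.3393
step 3: (k=3,j=0): S=33.0901, K−S=38.8999, hold=37.7552 ⇒ V=38.8999 exercise | (k=3,j=1): S=51.6451, K−S=20.3449, hold=21.4397 ⇒ V=21.4397 continue | (k=3,j=2): S=80.6046, K−S=0.0000, hold=7.1619 ⇒ V=7.1619 continue | (k=3,j=3): S=125.8030, K−S=0.0000, hold=0.9977 ⇒ V=0.9977 continue  boundary S*=33.0901
step 2: (k=2,j=0): S=41.3393, K−S=30.6507, hold=30.0237 ⇒ V=30.6507 exercise | (k=2,j=1): S=64.5200, K−S=7.4700, hold=14.3463 ⇒ V=14.3463 continue | (k=2,j=2): S=100.6991, K−S=0.0000, hold=4.1327 ⇒ V=4.1327 continue  boundary S*=41.3393
step 1: (k=1,j=0): S=51.6451, K−S=20.3449, hold=22.4523 ⇒ V=22.4523 continue | (k=1,j=1): S=80.6046, K−S=0.0000, hold=9.2877 ⇒ V=9.2877 continue  boundary S*=-
step 0: (k=0,j=0): S=64.5200, K−S=7.4700, hold=15.8692 ⇒ V=15.8692 continue  boundary S*=-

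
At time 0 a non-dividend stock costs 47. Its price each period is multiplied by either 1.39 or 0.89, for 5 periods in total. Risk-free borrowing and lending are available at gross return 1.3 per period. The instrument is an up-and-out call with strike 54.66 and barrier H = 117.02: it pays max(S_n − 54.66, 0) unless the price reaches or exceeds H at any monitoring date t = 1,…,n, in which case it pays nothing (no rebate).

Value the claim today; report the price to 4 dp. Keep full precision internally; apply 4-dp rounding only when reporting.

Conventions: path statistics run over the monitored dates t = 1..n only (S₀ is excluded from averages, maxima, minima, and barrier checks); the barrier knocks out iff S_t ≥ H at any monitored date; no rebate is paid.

price = 2.0614

No-arbitrage gives p* = (R−d)/(u−d) = 0.8200: enumerate every path, weight its payoff by its p*-probability, and discount by R^5.
Enumerate all 2^5 = 32 price paths (U = up ×1.39, D = down ×0.89); each path with k up-moves has probability p*^k·(1−p*)^(5−k).
DDDDD: M=41.8300, payoff=0.0000, prob=0.000189
UDDDD: M=65.3300, payoff=0.0000, prob=0.000861
DUDDD: M=58.1437, payoff=0.0000, prob=0.000861
UUDDD: M=90.8087, payoff=9.3573, prob=0.003921
DDUDD: M=51.7479, payoff=0.0000, prob=0.000861
UDUDD: M=80.8197, payoff=9.3573, prob=0.003921
DUUDD: M=80.8197, payoff=9.3573, prob=0.003921
UUUDD: M=126.2241, payoff=0.0000, prob=0.017864
DDDUD: M=46.0556, payoff=0.0000, prob=0.000861
UDDUD: M=71.9296, payoff=9.3573, prob=0.003921
DUDUD: M=71.9296, payoff=9.3573, prob=0.003921
UUDUD: M=112.3394, payoff=45.3221, prob=0.017864
DDUUD: M=71.9296, payoff=9.3573, prob=0.003921
UDUUD: M=112.3394, payoff=45.3221, prob=0.017864
DUUUD: M=112.3394, payoff=45.3221, prob=0.017864
UUUUD: M=175.4515, payoff=0.0000, prob=0.081382
DDDDU: M=41.8300, payoff=0.0000, prob=0.000861
UDDDU: M=65.3300, payoff=9.3573, prob=0.003921
DUDDU: M=64.0173, payoff=9.3573, prob=0.003921
UUDDU: M=99.9821, payoff=45.3221, prob=0.017864
DDUDU: M=64.0173, payoff=9.3573, prob=0.003921
UDUDU: M=99.9821, payoff=45.3221, prob=0.017864
DUUDU: M=99.9821, payoff=45.3221, prob=0.017864
UUUDU: M=156.1518, payoff=0.0000, prob=0.081382
DDDUU: M=64.0173, payoff=9.3573, prob=0.003921
UDDUU: M=99.9821, payoff=45.3221, prob=0.017864
DUDUU: M=99.9821, payoff=45.3221, prob=0.017864
UUDUU: M=156.1518, payoff=0.0000, prob=0.081382
DDUUU: M=99.9821, payoff=45.3221, prob=0.017864
UDUUU: M=156.1518, payoff=0.0000, prob=0.081382
DUUUU: M=156.1518, payoff=0.0000, prob=0.081382
UUUUU: M=243.8776, payoff=0.0000, prob=0.370740
Price = Σ prob·payoff / R^5 = 7.653780 / 3.712930 = 2.0614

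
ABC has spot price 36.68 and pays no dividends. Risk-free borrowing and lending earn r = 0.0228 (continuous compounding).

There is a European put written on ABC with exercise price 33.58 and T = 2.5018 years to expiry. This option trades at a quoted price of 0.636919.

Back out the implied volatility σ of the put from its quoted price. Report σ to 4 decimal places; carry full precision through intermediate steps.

sigma = 0.1079

At σ = 0.1079 the Black–Scholes value reproduces the quote:
σ√T = 0.1079·√2.5018 = 0.170666
d₁ = (ln(S/K) + (r+σ²/2)T) / (σ√T) = (ln(36.68/33.58) + (0.0228+0.1079²/2)·2.5018) / 0.170666 = (0.088301 + 0.071605) / 0.170666 = 0.936949
d₂ = d₁ − σ√T = 0.936949 − 0.170666 = 0.766282
e^{−rT} = 0.944555
N(−d₁) = 0.174393,  N(−d₂) = 0.221754
V = K·e^{−rT}·N(−d₂) − S·N(−d₁) = 7.033636 − 6.396718 = 0.636919 (equal to the quote); since ∂V/∂σ > 0 for all σ, the implied volatility is unique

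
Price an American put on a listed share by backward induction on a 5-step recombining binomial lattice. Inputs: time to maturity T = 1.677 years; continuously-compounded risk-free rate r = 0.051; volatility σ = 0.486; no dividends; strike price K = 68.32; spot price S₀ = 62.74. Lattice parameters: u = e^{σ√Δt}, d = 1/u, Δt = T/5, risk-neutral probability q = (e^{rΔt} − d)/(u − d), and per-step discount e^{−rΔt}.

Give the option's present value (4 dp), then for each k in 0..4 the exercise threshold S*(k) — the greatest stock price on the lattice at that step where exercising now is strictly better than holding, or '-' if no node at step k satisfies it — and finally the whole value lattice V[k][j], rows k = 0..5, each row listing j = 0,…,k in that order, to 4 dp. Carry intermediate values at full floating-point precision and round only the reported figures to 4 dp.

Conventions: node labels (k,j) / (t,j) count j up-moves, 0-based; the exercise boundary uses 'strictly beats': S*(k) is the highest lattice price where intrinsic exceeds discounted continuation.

Δt=0.33540  u=1.32506  d=0.75468  q=0.46034  discount=0.98304
step 5 (expiry): payoffs max(K−S,0) = 52.9611 41.3529 20.9713 0.0000 0.0000 0.0000
step 4: (k=4,j=0): S=20.3515, K−S=47.9685, hold=46.8098 ⇒ V=47.9685 exercise | (k=4,j=1): S=35.7331, K−S=32.5869, hold=31.4282 ⇒ V=32.5869 exercise | (k=4,j=2): S=62.7400, K−S=5.5800, hold=11.1254 ⇒ V=11.1254 continue | (k=4,j=3): S=110.1585, K−S=0.0000, hold=0.0000 ⇒ V=0.0000 continue | (k=4,j=4): S=193.4158, K−S=0.0000, hold=0.0000 ⇒ V=0.0000 continue  boundary S*=35.7331
step 3: (k=3,j=0): S=26.9671, K−S=41.3529, hold=40.1942 ⇒ V=41.3529 exercise | (k=3,j=1): S=47.3487, K−S=20.9713, hold=22.3221 ⇒ V=22.3221 continue | (k=3,j=2): S=83.1345, K−S=0.0000, hold=5.9021 ⇒ V=5.9021 continue | (k=3,j=3): S=145.9671, K−S=0.0000, hold=0.0000 ⇒ V=0.0000 continue  boundary S*=26.9671
step 2: (k=2,j=0): S=35.7331, K−S=32.5869, hold=32.0395 ⇒ V=32.5869 exercise | (k=2,j=1): S=62.7400, K−S=5.5800, hold=14.5129 ⇒ V=14.5129 continue | (k=2,j=2): S=110.1585, K−S=0.0000, hold=3.1311 ⇒ V=3.1311 continue  boundary S*=35.7331
step 1: (k=1,j=0): S=47.3487, K−S=20.9713, hold=23.8551 ⇒ V=23.8551 continue | (k=1,j=1): S=83.1345, K−S=0.0000, hold=9.1161 ⇒ V=9.1161 continue  boundary S*=-
step 0: (k=0,j=0): S=62.7400, K−S=5.5800, hold=16.7806 ⇒ V=16.7806 continue  boundary S*=-

price = 16.7806
boundary = - - 35.7331 26.9671 35.7331
tree:
16.7806
23.8551 9.1161
32.5869 14.5129 3.1311
41.3529 22.3221 5.9021 0.0000
47.9685 32.5869 11.1254 0.0000 0.0000
52.9611 41.3529 20.9713 0.0000 0.0000 0.0000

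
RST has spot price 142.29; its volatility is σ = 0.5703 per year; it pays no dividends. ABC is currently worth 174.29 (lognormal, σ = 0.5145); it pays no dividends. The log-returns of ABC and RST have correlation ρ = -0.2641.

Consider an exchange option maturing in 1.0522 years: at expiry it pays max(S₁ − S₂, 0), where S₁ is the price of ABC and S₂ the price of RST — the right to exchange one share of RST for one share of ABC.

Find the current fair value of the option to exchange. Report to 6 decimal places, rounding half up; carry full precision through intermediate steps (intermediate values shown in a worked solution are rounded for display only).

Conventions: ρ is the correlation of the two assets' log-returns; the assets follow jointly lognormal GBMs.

exchange price = 71.453450

σ_eff = √(σ₁² + σ₂² − 2ρσ₁σ₂) = √(0.5145² + 0.5703² − 2·-0.2641·0.5145·0.5703) = 0.863097
d₁ = (ln(S₁/S₂) + (q₂ − q₁ + σ_eff²/2)T) / (σ_eff√T) = (ln(174.29/142.29) + (0.0 − 0.0 + 0.372468)·1.0522) / 0.885337 = 0.671794
d₂ = d₁ − σ_eff√T = 0.671794 − 0.885337 = -0.213543
N(d₁) = 0.749143,  N(d₂) = 0.415452
V = S₁·e^{−q₁T}·N(d₁) − S₂·e^{−q₂T}·N(d₂) = 130.568068 − 59.114618 = 71.453450
Key observation: r never enters — measured in units of RST, the claim is a call on S₁/S₂ struck at 1, so only the dividend yields and σ_eff matter.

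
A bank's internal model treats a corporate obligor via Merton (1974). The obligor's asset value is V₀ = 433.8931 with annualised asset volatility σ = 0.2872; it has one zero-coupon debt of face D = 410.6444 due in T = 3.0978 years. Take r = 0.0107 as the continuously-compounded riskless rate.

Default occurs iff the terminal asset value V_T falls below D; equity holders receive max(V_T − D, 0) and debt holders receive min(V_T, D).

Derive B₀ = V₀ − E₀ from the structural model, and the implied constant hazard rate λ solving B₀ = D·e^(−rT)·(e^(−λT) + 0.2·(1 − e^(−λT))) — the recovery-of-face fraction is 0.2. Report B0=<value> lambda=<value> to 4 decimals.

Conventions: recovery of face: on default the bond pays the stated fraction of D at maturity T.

Work the structural quantities from V₀ = 433.8931 against face 410.6444:
d₁ = [ln(V₀/D) + (r + σ²/2)T] / (σ√T)
   = [ln(433.8931/410.6444) + (0.0107 + 0.5·0.2872²)·3.0978] / (0.2872·√3.0978)
   = [0.055071 + 0.160906] / 0.505488 = 0.427263
d₂ = d₁ − σ√T = 0.427263 − 0.505488 = -0.078226
N(d₁) = 0.665406,  N(d₂) = 0.468824,  e^(−rT) = 0.967397
E₀ = V₀·N(d₁) − D·e^(−rT)·N(d₂)
   = 433.8931·0.665406 − 410.6444·0.967397·0.468824 = 102.471760
B₀ = V₀ − E₀ = 433.8931 − 102.471760 = 331.421340
e^(−λT) = (B₀·e^(rT)/D − 0.2)/(1 − 0.2) = (331.4213·1.033702/410.6444 − 0.2)/0.8 = 0.79284521
λ = −ln(0.79284521)/3.0978 = 0.074933

B0=331.4213 lambda=0.0749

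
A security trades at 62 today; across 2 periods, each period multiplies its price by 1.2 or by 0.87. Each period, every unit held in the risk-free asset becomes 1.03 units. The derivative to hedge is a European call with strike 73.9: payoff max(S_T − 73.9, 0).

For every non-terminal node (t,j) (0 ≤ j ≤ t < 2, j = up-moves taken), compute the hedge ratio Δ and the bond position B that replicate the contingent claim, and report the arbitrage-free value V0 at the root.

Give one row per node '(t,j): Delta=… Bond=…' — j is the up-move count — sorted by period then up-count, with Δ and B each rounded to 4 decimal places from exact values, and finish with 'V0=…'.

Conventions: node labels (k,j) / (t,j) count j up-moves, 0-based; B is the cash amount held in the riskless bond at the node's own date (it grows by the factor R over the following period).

(0,0): Delta=0.3539 Bond=-18.5308
(1,0): Delta=0.0000 Bond=0.0000
(1,1): Delta=0.6264 Bond=-39.3663
V0=3.4080

Under the risk-neutral measure, an up-move has probability p* = (R−d)/(u−d) = 0.4848 and values discount at R = 1.03.
At maturity the claim pays: V(2,0)=0.0000, V(2,1)=0.0000, V(2,2)=15.3800
  t=1,j=0: stock 53.9400 → up 64.7280 (V=0.0000), down 46.9278 (V=0.0000). Price 0.0000; hedge Δ=0.0000, bond B=0.0000.
  t=1,j=1: stock 74.4000 → up 89.2800 (V=15.3800), down 64.7280 (V=0.0000). Price 7.2398; hedge Δ=0.6264, bond B=-39.3663.
  t=0,j=0: stock 62.0000 → up 74.4000 (V=7.2398), down 53.9400 (V=0.0000). Price 3.4080; hedge Δ=0.3539, bond B=-18.5308.
As a check, the time-0 holding Δ(0,0)·S0 + B(0,0) comes to 3.4080 — exactly V0.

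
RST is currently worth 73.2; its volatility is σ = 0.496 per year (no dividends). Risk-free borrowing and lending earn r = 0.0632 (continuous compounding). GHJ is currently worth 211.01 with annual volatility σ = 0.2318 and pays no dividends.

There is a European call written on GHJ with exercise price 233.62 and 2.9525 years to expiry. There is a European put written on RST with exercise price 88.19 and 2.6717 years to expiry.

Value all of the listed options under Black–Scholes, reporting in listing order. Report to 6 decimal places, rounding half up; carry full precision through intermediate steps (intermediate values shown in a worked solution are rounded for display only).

price(GHJ call K=233.62) = 41.244904
price(RST put K=88.19) = 23.894667

[GHJ call K=233.62]
σ√T = 0.2318·√2.9525 = 0.398298
d₁ = (ln(S/K) + (r+σ²/2)T) / (σ√T) = (ln(211.01/233.62) + (0.0632+0.2318²/2)·2.9525) / 0.398298 = (-0.101790 + 0.265919) / 0.398298 = 0.412074
d₂ = d₁ − σ√T = 0.412074 − 0.398298 = 0.013776
e^{−rT} = 0.829777
N(d₁) = 0.659857,  N(d₂) = 0.505496
price = S·N(d₁) − K·e^{−rT}·N(d₂) = 139.236523 − 97.991619 = 41.244904
[RST put K=88.19]
σ√T = 0.496·√2.6717 = 0.810729
d₁ = (ln(S/K) + (r+σ²/2)T) / (σ√T) = (ln(73.2/88.19) + (0.0632+0.496²/2)·2.6717) / 0.810729 = (-0.186298 + 0.497492) / 0.810729 = 0.383845
d₂ = d₁ − σ√T = 0.383845 − 0.810729 = -0.426884
e^{−rT} = 0.844634
N(−d₁) = 0.350547,  N(−d₂) = 0.665268
price = K·e^{−rT}·N(−d₂) − S·N(−d₁) = 49.554696 − 25.660029 = 23.894667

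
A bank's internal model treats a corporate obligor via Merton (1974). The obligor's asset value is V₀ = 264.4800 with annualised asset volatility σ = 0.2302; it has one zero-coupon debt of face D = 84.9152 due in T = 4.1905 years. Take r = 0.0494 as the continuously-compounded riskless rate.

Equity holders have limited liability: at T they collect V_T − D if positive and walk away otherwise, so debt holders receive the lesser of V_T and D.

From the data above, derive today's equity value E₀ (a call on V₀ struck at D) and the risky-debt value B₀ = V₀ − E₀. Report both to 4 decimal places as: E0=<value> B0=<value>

With assets at 264.4800 and a single debt payment of 84.9152 at 4.1905 years:
d₁ = [ln(V₀/D) + (r + σ²/2)T] / (σ√T)
   = [ln(264.4800/84.9152) + (0.0494 + 0.5·0.2302²)·4.1905] / (0.2302·√4.1905)
   = [1.136113 + 0.318042] / 0.471236 = 3.085833
d₂ = d₁ − σ√T = 3.085833 − 0.471236 = 2.614597
N(d₁) = 0.998985,  N(d₂) = 0.995533,  e^(−rT) = 0.813011
E₀ = V₀·N(d₁) − D·e^(−rT)·N(d₂)
   = 264.4800·0.998985 − 84.9152·0.813011·0.995533 = 195.482951
B₀ = V₀ − E₀ = 264.4800 − 195.482951 = 68.997049

E0=195.4830 B0=68.9970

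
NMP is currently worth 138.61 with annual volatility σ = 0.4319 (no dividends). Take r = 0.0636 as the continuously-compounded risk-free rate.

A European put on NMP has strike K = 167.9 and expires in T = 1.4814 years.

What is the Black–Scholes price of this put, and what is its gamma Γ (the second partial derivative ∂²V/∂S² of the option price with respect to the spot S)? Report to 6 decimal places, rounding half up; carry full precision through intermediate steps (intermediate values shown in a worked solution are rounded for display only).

price = 37.810969
Γ = 0.005459

σ√T = 0.4319·√1.4814 = 0.525677
d₁ = (ln(S/K) + (r+σ²/2)T) / (σ√T) = (ln(138.61/167.9) + (0.0636+0.4319²/2)·1.4814) / 0.525677 = (-0.191704 + 0.232385) / 0.525677 = 0.077388
d₂ = d₁ − σ√T = 0.077388 − 0.525677 = -0.448290
e^{−rT} = 0.910085
N(−d₁) = 0.469157,  N(−d₂) = 0.673028
Put price V = K·e^{−rT}·N(−d₂) − S·N(−d₁) = 102.840884 − 65.029914 = 37.810969
φ(d₁) = (1/√(2π))·e^{−d₁²/2} = 0.397749
Γ = φ(d₁) / (S·σ·√T) = 0.005459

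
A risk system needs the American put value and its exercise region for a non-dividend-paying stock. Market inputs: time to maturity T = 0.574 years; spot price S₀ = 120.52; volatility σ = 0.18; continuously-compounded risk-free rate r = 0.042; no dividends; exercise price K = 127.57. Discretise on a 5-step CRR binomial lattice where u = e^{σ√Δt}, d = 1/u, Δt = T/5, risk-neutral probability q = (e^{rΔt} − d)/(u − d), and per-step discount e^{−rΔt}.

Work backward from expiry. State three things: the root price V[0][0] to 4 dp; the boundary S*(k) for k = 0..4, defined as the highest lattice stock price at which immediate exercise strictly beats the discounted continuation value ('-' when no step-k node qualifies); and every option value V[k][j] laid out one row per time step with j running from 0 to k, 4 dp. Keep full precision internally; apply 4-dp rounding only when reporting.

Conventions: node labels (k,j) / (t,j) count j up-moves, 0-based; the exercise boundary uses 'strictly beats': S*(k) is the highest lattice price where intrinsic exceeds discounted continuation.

Δt=0.11480, u=1.06289, d=0.94083, q=0.52436, disc=e^(-rΔt)=0.99519
k=5 terminal: V=max(K-S,0) → 38.7265 27.2011 14.1806 0.0000 0.0000 0.0000
k=4: j=0 S=94.4305 intr=33.1395 cont=32.5259 V=33.1395[EX]; j=1 S=106.6807 intr=20.8893 cont=20.2757 V=20.8893[EX]; j=2 S=120.5200 intr=7.0500 cont=6.7125 V=7.0500[EX]; j=3 S=136.1547 intr=0.0000 cont=0.0000 V=0.0000[hold]; j=4 S=153.8176 intr=0.0000 cont=0.0000 V=0.0000[hold]  S*(4)=120.5200
k=3: j=0 S=100.3689 intr=27.2011 cont=26.5875 V=27.2011[EX]; j=1 S=113.3894 intr=14.1806 cont=13.5670 V=14.1806[EX]; j=2 S=128.0990 intr=0.0000 cont=3.3371 V=3.3371[hold]; j=3 S=144.7169 intr=0.0000 cont=0.0000 V=0.0000[hold]  S*(3)=113.3894
k=2: j=0 S=106.6807 intr=20.8893 cont=20.2757 V=20.8893[EX]; j=1 S=120.5200 intr=7.0500 cont=8.4539 V=8.4539[hold]; j=2 S=136.1547 intr=0.0000 cont=1.5797 V=1.5797[hold]  S*(2)=106.6807
k=1: j=0 S=113.3894 intr=14.1806 cont=14.2996 V=14.2996[hold]; j=1 S=128.0990 intr=0.0000 cont=4.8260 V=4.8260[hold]  S*(1)=-
k=0: j=0 S=120.5200 intr=7.0500 cont=9.2872 V=9.2872[hold]  S*(0)=-

price = 9.2872
boundary = - - 106.6807 113.3894 120.5200
tree:
9.2872
14.2996 4.8260
20.8893 8.4539 1.5797
27.2011 14.1806 3.3371 0.0000
33.1395 20.8893 7.0500 0.0000 0.0000
38.7265 27.2011 14.1806 0.0000 0.0000 0.0000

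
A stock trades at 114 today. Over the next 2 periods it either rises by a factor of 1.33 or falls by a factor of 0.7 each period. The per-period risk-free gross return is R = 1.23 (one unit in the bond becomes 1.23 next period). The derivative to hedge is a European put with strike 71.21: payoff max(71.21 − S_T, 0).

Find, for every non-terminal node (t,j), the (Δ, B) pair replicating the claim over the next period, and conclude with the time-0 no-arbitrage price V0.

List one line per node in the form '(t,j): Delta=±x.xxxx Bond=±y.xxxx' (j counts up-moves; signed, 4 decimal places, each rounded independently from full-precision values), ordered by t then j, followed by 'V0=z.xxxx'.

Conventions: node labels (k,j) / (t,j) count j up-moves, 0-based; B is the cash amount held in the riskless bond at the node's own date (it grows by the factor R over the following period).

Under the risk-neutral measure, an up-move has probability p* = (R−d)/(u−d) = 0.8413 and values discount at R = 1.23.
Expiry values: V(2,0)=15.3500, V(2,1)=0.0000, V(2,2)=0.0000
(1,0): S=79.8000. Δ = (V_up−V_dn)/(S_up−S_dn) = (0.0000−15.3500)/(106.1340−55.8600) = -0.3053. V = [p*·0.0000 + (1−p*)·15.3500]/1.23 = 1.9809. B = V − Δ·S = 26.3460.
(1,1): S=151.6200. Δ = (V_up−V_dn)/(S_up−S_dn) = (0.0000−0.0000)/(201.6546−106.1340) = 0.0000. V = [p*·0.0000 + (1−p*)·0.0000]/1.23 = 0.0000. B = V − Δ·S = 0.0000.
(0,0): S=114.0000. Δ = (V_up−V_dn)/(S_up−S_dn) = (0.0000−1.9809)/(151.6200−79.8000) = -0.0276. V = [p*·0.0000 + (1−p*)·1.9809]/1.23 = 0.2556. B = V − Δ·S = 3.3999.
Check: Δ(0,0)·S0 + B(0,0) = 0.2556 = V0.

(0,0): Delta=-0.0276 Bond=3.3999
(1,0): Delta=-0.3053 Bond=26.3460
(1,1): Delta=0.0000 Bond=0.0000
V0=0.2556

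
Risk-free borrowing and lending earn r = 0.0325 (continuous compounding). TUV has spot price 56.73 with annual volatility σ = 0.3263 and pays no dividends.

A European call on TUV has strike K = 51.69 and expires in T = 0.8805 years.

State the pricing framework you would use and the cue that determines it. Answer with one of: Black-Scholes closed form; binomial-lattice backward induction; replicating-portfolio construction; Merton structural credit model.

Key observation: the strike-51.69 call on TUV is European-exercise on a continuously-modelled lognormal underlying, so its value is a single closed-form evaluation.

framework: Black-Scholes closed form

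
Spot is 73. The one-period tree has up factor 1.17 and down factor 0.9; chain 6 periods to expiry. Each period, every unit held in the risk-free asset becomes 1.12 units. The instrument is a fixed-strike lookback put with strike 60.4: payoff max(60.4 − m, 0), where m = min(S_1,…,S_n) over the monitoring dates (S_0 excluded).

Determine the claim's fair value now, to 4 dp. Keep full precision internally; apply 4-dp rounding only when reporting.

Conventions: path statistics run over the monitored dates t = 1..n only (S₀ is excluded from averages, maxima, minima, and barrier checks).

With p* = (R−d)/(u−d) = 0.8148, sum probability × payoff across the paths and divide by R^6.
Enumerate all 2^6 = 64 price paths (U = up ×1.17, D = down ×0.9); each path with k up-moves has probability p*^k·(1−p*)^(6−k).
DDDDDD: m=38.7952, payoff=21.6048, prob=0.000040
UDDDDD: m=50.4338, payoff=9.9662, prob=0.000177
DUDDDD: m=50.4338, payoff=9.9662, prob=0.000177
UUDDDD: m=65.5639, payoff=0.0000, prob=0.000781
DDUDDD: m=50.4338, payoff=9.9662, prob=0.000177
UDUDDD: m=65.5639, payoff=0.0000, prob=0.000781
DUUDDD: m=65.5639, payoff=0.0000, prob=0.000781
UUUDDD: m=85.2330, payoff=0.0000, prob=0.003436
DDDUDD: m=50.4338, payoff=9.9662, prob=0.000177
UDDUDD: m=65.5639, payoff=0.0000, prob=0.000781
DUDUDD: m=65.5639, payoff=0.0000, prob=0.000781
UUDUDD: m=85.2330, payoff=0.0000, prob=0.003436
DDUUDD: m=59.1300, payoff=1.2700, prob=0.000781
UDUUDD: m=76.8690, payoff=0.0000, prob=0.003436
DUUUDD: m=65.7000, payoff=0.0000, prob=0.003436
UUUUDD: m=85.4100, payoff=0.0000, prob=0.015116
DDDDUD: m=47.8953, payoff=12.5047, prob=0.000177
UDDDUD: m=62.2639, payoff=0.0000, prob=0.000781
DUDDUD: m=62.2639, payoff=0.0000, prob=0.000781
UUDDUD: m=80.9431, payoff=0.0000, prob=0.003436
DDUDUD: m=59.1300, payoff=1.2700, prob=0.000781
UDUDUD: m=76.8690, payoff=0.0000, prob=0.003436
DUUDUD: m=65.7000, payoff=0.0000, prob=0.003436
UUUDUD: m=85.4100, payoff=0.0000, prob=0.015116
DDDUUD: m=53.2170, payoff=7.1830, prob=0.000781
UDDUUD: m=69.1821, payoff=0.0000, prob=0.003436
DUDUUD: m=65.7000, payoff=0.0000, prob=0.003436
UUDUUD: m=85.4100, payoff=0.0000, prob=0.015116
DDUUUD: m=59.1300, payoff=1.2700, prob=0.003436
UDUUUD: m=76.8690, payoff=0.0000, prob=0.015116
DUUUUD: m=65.7000, payoff=0.0000, prob=0.015116
UUUUUD: m=85.4100, payoff=0.0000, prob=0.066512
DDDDDU: m=43.1058, payoff=17.2942, prob=0.000177
UDDDDU: m=56.0375, payoff=4.3625, prob=0.000781
DUDDDU: m=56.0375, payoff=4.3625, prob=0.000781
UUDDDU: m=72.8488, payoff=0.0000, prob=0.003436
DDUDDU: m=56.0375, payoff=4.3625, prob=0.000781
UDUDDU: m=72.8488, payoff=0.0000, prob=0.003436
DUUDDU: m=65.7000, payoff=0.0000, prob=0.003436
UUUDDU: m=85.4100, payoff=0.0000, prob=0.015116
DDDUDU: m=53.2170, payoff=7.1830, prob=0.000781
UDDUDU: m=69.1821, payoff=0.0000, prob=0.003436
DUDUDU: m=65.7000, payoff=0.0000, prob=0.003436
UUDUDU: m=85.4100, payoff=0.0000, prob=0.015116
DDUUDU: m=59.1300, payoff=1.2700, prob=0.003436
UDUUDU: m=76.8690, payoff=0.0000, prob=0.015116
DUUUDU: m=65.7000, payoff=0.0000, prob=0.015116
UUUUDU: m=85.4100, payoff=0.0000, prob=0.066512
DDDDUU: m=47.8953, payoff=12.5047, prob=0.000781
UDDDUU: m=62.2639, payoff=0.0000, prob=0.003436
DUDDUU: m=62.2639, payoff=0.0000, prob=0.003436
UUDDUU: m=80.9431, payoff=0.0000, prob=0.015116
DDUDUU: m=59.1300, payoff=1.2700, prob=0.003436
UDUDUU: m=76.8690, payoff=0.0000, prob=0.015116
DUUDUU: m=65.7000, payoff=0.0000, prob=0.015116
UUUDUU: m=85.4100, payoff=0.0000, prob=0.066512
DDDUUU: m=53.2170, payoff=7.1830, prob=0.003436
UDDUUU: m=69.1821, payoff=0.0000, prob=0.015116
DUDUUU: m=65.7000, payoff=0.0000, prob=0.015116
UUDUUU: m=85.4100, payoff=0.0000, prob=0.066512
DDUUUU: m=59.1300, payoff=1.2700, prob=0.015116
UDUUUU: m=76.8690, payoff=0.0000, prob=0.066512
DUUUUU: m=65.7000, payoff=0.0000, prob=0.066512
UUUUUU: m=85.4100, payoff=0.0000, prob=0.292653
Price = Σ prob·payoff / R^6 = 0.103381 / 1.973823 = 0.0524

price = 0.0524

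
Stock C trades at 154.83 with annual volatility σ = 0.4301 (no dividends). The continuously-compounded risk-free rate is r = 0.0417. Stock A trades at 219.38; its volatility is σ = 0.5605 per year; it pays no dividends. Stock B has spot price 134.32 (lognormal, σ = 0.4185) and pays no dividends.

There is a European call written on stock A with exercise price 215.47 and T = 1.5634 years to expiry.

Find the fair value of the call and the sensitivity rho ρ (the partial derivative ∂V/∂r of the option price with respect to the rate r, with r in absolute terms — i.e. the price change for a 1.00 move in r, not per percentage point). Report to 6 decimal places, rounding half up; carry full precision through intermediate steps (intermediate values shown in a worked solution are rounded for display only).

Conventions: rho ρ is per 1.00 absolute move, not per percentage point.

σ√T = 0.5605·√1.5634 = 0.700827
d₁ = (ln(S/K) + (r+σ²/2)T) / (σ√T) = (ln(219.38/215.47) + (0.0417+0.5605²/2)·1.5634) / 0.700827 = (0.017984 + 0.310773) / 0.700827 = 0.469098
d₂ = d₁ − σ√T = 0.469098 − 0.700827 = -0.231729
e^{−rT} = 0.936886
N(d₁) = 0.680500,  N(d₂) = 0.408374
Call price V = S·N(d₁) − K·e^{−rT}·N(d₂) = 149.288148 − 82.438871 = 66.849277
ρ = K·T·e^{−rT}·N(d₂) = 128.884932

price = 66.849277
ρ = 128.884932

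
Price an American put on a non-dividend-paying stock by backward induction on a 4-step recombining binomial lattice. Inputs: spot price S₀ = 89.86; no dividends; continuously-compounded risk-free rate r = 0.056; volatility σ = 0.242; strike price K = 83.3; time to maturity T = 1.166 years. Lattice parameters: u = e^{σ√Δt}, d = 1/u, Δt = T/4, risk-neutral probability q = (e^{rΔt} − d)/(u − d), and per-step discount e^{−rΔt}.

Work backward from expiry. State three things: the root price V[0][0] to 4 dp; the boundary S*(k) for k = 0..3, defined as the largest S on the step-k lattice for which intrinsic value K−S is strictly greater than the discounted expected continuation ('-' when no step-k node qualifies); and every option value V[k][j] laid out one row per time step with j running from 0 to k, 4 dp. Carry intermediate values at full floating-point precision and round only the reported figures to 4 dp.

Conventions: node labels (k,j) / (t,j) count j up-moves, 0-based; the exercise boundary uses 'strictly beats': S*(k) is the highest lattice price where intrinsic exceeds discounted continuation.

price = 4.4661
boundary = - - 69.1956 60.7204
tree:
4.4661
8.0909 1.3927
14.1044 3.0132 0.0000
22.5796 6.5192 0.0000 0.0000
30.0167 14.1044 0.0000 0.0000 0.0000

Δt=0.29150  u=1.13958  d=0.87752  q=0.53018  discount=0.98381
step 4 (expiry): payoffs max(K−S,0) = 30.0167 14.1044 0.0000 0.0000 0.0000
step 3: (k=3,j=0): S=60.7204, K−S=22.5796, hold=21.2308 ⇒ V=22.5796 exercise | (k=3,j=1): S=78.8538, K−S=4.4462, hold=6.5192 ⇒ V=6.5192 continue | (k=3,j=2): S=102.4024, K−S=0.0000, hold=0.0000 ⇒ V=0.0000 continue | (k=3,j=3): S=132.9836, K−S=0.0000, hold=0.0000 ⇒ V=0.0000 continue  boundary S*=60.7204
step 2: (k=2,j=0): S=69.1956, K−S=14.1044, hold=13.8369 ⇒ V=14.1044 exercise | (k=2,j=1): S=89.8600, K−S=0.0000, hold=3.0132 ⇒ V=3.0132 continue | (k=2,j=2): S=116.6955, K−S=0.0000, hold=0.0000 ⇒ V=0.0000 continue  boundary S*=69.1956
step 1: (k=1,j=0): S=78.8538, K−S=4.4462, hold=8.0909 ⇒ V=8.0909 continue | (k=1,j=1): S=102.4024, K−S=0.0000, hold=1.3927 ⇒ V=1.3927 continue  boundary S*=-
step 0: (k=0,j=0): S=89.8600, K−S=0.0000, hold=4.4661 ⇒ V=4.4661 continue  boundary S*=-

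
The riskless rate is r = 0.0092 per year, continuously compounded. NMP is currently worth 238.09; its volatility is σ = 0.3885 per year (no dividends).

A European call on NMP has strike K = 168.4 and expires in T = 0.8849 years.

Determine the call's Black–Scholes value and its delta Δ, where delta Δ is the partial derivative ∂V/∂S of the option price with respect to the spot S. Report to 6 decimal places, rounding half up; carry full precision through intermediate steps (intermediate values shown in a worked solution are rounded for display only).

price = 77.416890
Δ = 0.875463

σ√T = 0.3885·√0.8849 = 0.365459
d₁ = (ln(S/K) + (r+σ²/2)T) / (σ√T) = (ln(238.09/168.4) + (0.0092+0.3885²/2)·0.8849) / 0.365459 = (0.346307 + 0.074921) / 0.365459 = 1.152601
d₂ = d₁ − σ√T = 1.152601 − 0.365459 = 0.787142
e^{−rT} = 0.991892
N(d₁) = 0.875463,  N(d₂) = 0.784401
Call price V = S·N(d₁) − K·e^{−rT}·N(d₂) = 208.438939 − 131.022049 = 77.416890
Δ = N(d₁) = 0.875463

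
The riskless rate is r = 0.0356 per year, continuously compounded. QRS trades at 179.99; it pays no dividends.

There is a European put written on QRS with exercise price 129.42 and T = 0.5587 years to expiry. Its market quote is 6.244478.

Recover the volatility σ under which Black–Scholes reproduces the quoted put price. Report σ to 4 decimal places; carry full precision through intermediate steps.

At σ = 0.5338 the Black–Scholes value reproduces the quote:
σ√T = 0.5338·√0.5587 = 0.398995
d₁ = (ln(S/K) + (r+σ²/2)T) / (σ√T) = (ln(179.99/129.42) + (0.0356+0.5338²/2)·0.5587) / 0.398995 = (0.329838 + 0.099488) / 0.398995 = 1.076019
d₂ = d₁ − σ√T = 1.076019 − 0.398995 = 0.677024
e^{−rT} = 0.980307
N(−d₁) = 0.140959,  N(−d₂) = 0.249195
V = K·e^{−rT}·N(−d₂) − S·N(−d₁) = 31.615746 − 25.371268 = 6.244478 (the observed quote) — the price is monotone increasing in volatility, hence this σ is the only solution

sigma = 0.5338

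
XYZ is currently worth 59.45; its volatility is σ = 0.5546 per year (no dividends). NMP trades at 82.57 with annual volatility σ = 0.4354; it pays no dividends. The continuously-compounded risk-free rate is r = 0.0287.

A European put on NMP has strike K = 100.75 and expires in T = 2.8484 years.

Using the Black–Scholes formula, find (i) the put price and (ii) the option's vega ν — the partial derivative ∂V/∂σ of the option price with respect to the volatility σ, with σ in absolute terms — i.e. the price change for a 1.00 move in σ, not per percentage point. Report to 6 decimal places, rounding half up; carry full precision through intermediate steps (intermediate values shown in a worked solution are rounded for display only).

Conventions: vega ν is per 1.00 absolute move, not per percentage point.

price = 30.585068
ν = 54.406490

σ√T = 0.4354·√2.8484 = 0.734833
d₁ = (ln(S/K) + (r+σ²/2)T) / (σ√T) = (ln(82.57/100.75) + (0.0287+0.4354²/2)·2.8484) / 0.734833 = (-0.198996 + 0.351739) / 0.734833 = 0.207861
d₂ = d₁ − σ√T = 0.207861 − 0.734833 = -0.526972
e^{−rT} = 0.921503
N(−d₁) = 0.417669,  N(−d₂) = 0.700894
Put price V = K·e^{−rT}·N(−d₂) − S·N(−d₁) = 65.071969 − 34.486901 = 30.585068
φ(d₁) = (1/√(2π))·e^{−d₁²/2} = 0.390416
ν = S·φ(d₁)·√T = 54.406490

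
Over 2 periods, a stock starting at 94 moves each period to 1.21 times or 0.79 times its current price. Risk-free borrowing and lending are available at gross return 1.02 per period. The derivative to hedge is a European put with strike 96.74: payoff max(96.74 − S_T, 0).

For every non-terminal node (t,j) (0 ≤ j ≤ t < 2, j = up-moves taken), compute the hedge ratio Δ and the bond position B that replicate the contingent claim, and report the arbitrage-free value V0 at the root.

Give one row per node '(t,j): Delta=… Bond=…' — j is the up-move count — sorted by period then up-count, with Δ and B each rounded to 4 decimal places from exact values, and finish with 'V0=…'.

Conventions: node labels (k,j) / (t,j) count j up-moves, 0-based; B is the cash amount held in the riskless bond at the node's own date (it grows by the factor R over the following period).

Risk-neutral probability p* = (R−d)/(u−d) = (1.02−0.79)/(1.21−0.79) = 0.5476.
At maturity the claim pays: V(2,0)=38.0746, V(2,1)=6.8854, V(2,2)=0.0000
  t=1,j=0: stock 74.2600 → up 89.8546 (V=6.8854), down 58.6654 (V=38.0746). Price 20.5831; hedge Δ=-1.0000, bond B=94.8431.
  t=1,j=1: stock 113.7400 → up 137.6254 (V=0.0000), down 89.8546 (V=6.8854). Price 3.0537; hedge Δ=-0.1441, bond B=19.4476.
  t=0,j=0: stock 94.0000 → up 113.7400 (V=3.0537), down 74.2600 (V=20.5831). Price 10.7683; hedge Δ=-0.4440, bond B=52.5050.
Check: Δ(0,0)·S0 + B(0,0) = 10.7683 = V0.

(0,0): Delta=-0.4440 Bond=52.5050
(1,0): Delta=-1.0000 Bond=94.8431
(1,1): Delta=-0.1441 Bond=19.4476
V0=10.7683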